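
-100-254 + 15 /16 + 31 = -322.06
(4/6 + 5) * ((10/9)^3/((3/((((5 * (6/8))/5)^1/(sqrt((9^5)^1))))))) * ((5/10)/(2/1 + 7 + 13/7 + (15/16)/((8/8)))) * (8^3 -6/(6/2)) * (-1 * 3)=-40460000/78003729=-0.52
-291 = -291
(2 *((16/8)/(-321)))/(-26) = 2/4173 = 0.00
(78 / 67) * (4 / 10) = 156 / 335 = 0.47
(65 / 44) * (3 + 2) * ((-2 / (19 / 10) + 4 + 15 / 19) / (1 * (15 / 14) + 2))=161525 / 17974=8.99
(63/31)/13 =63/403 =0.16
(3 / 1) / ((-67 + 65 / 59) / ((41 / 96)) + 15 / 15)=-7257 / 370829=-0.02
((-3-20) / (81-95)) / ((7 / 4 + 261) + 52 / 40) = 230 / 36967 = 0.01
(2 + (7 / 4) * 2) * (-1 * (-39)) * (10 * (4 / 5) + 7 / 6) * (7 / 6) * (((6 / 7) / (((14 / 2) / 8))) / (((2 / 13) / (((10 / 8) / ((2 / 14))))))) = 511225 / 4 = 127806.25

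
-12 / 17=-0.71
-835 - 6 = -841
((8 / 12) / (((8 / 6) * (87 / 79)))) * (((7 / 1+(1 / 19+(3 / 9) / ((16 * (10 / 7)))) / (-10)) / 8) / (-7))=-50385173 / 888652800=-0.06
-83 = -83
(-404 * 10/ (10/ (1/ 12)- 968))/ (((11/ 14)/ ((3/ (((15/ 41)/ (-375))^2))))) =11141878125/ 583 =19111283.23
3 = 3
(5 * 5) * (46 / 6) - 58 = 401 / 3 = 133.67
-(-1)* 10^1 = 10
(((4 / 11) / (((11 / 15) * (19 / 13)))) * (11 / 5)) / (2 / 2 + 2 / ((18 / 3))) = 117 / 209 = 0.56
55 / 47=1.17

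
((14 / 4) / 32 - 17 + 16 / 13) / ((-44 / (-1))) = -13029 / 36608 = -0.36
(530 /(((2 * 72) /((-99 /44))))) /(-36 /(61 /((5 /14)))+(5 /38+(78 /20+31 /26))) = -139746425 /84596496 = -1.65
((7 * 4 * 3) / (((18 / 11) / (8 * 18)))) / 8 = 924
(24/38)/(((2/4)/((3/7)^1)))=72/133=0.54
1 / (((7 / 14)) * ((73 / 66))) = 132 / 73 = 1.81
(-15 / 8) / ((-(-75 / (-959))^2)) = 919681 / 3000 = 306.56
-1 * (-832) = 832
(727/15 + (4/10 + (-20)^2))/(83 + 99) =6733/2730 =2.47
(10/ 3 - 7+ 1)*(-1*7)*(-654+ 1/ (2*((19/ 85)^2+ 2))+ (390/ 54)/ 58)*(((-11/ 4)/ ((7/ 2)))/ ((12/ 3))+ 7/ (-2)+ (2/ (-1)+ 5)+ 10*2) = -910463102578/ 3865671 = -235525.24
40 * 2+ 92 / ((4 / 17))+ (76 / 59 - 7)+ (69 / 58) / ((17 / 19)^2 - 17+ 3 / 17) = 156542392201 / 336495526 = 465.21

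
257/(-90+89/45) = -11565/3961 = -2.92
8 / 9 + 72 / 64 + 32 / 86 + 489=491.39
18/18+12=13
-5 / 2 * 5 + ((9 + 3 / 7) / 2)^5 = 77850611 / 33614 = 2316.02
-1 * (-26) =26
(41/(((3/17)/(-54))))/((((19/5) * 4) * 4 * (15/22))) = -302.64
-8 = -8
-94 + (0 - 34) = -128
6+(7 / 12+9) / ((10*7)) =1031 / 168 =6.14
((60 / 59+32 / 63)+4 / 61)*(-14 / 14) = -360616 / 226737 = -1.59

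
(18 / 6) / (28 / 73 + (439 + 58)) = 73 / 12103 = 0.01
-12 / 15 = -4 / 5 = -0.80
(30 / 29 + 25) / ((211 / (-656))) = -495280 / 6119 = -80.94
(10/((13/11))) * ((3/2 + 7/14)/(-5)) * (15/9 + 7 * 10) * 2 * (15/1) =-94600/13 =-7276.92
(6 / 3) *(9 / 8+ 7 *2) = 121 / 4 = 30.25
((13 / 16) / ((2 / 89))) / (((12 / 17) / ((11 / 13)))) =43.34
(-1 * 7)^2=49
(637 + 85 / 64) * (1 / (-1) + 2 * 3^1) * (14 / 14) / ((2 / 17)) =3472505 / 128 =27128.95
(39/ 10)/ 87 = 13/ 290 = 0.04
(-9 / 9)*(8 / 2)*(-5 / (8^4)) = 5 / 1024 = 0.00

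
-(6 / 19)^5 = -7776 / 2476099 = -0.00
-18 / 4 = -9 / 2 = -4.50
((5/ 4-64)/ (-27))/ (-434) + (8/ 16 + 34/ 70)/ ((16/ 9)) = 514757/ 937440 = 0.55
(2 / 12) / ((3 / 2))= 0.11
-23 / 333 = -0.07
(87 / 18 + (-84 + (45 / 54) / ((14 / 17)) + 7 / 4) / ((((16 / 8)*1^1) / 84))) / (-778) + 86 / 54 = 250895 / 42012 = 5.97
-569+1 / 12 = -6827 / 12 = -568.92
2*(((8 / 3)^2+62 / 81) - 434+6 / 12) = -68951 / 81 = -851.25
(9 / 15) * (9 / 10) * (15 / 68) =81 / 680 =0.12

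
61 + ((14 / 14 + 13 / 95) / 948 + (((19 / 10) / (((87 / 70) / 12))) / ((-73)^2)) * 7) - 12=56861019534 / 1159830205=49.03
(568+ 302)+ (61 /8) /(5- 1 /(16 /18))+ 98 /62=27080 /31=873.55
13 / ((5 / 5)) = 13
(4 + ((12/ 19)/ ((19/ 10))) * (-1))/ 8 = 331/ 722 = 0.46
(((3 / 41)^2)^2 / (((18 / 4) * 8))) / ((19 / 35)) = 315 / 214757836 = 0.00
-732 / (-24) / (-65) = -0.47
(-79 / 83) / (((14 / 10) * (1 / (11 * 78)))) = -338910 / 581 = -583.32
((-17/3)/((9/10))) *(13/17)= -130/27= -4.81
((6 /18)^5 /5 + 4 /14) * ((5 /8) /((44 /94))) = 114539 /299376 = 0.38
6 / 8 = 3 / 4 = 0.75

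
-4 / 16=-1 / 4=-0.25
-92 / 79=-1.16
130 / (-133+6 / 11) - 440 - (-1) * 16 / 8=-639596 / 1457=-438.98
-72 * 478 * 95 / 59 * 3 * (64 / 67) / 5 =-125549568 / 3953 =-31760.58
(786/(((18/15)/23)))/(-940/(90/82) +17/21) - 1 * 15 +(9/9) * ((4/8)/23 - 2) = -17151635/495926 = -34.59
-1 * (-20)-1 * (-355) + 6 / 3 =377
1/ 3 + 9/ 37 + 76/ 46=5690/ 2553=2.23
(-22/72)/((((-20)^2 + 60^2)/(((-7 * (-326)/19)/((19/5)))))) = -0.00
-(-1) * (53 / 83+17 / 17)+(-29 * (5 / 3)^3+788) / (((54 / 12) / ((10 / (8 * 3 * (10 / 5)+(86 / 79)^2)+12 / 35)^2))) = 14058008600370883 / 312576034796550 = 44.97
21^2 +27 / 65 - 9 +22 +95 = 35712 / 65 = 549.42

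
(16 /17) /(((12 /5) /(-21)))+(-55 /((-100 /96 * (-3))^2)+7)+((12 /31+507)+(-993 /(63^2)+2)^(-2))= 7072731477713 /14121557875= 500.85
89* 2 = 178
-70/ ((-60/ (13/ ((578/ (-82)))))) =-3731/ 1734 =-2.15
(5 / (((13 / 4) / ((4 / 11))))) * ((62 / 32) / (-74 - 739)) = -0.00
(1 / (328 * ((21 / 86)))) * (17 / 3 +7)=817 / 5166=0.16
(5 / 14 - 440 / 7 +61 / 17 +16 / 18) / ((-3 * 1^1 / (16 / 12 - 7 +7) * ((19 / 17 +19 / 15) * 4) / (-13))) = -1154075 / 32832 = -35.15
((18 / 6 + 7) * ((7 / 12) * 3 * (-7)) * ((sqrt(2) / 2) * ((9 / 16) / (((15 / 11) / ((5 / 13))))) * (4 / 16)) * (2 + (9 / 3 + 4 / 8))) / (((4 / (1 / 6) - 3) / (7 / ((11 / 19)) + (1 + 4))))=-18095 * sqrt(2) / 1664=-15.38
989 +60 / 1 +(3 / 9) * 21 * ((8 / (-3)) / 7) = 3139 / 3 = 1046.33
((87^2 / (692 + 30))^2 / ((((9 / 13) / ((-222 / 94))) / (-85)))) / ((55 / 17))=2654597462283 / 269503828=9849.94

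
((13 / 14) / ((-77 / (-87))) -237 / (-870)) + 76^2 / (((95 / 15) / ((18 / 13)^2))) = 23111320312 / 13208195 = 1749.77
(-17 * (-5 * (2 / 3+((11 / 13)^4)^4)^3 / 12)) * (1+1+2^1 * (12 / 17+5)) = 300958964476354921040136524667220406666610003884145251875 / 7955082260613272844060845570765726003212024758151448667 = 37.83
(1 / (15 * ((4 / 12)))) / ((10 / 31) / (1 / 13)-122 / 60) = 186 / 2009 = 0.09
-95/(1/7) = -665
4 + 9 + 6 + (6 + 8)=33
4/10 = 0.40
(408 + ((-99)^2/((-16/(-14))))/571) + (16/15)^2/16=434852063/1027800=423.09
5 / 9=0.56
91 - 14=77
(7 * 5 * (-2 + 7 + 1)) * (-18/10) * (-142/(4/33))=442827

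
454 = 454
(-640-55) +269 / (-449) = -312324 / 449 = -695.60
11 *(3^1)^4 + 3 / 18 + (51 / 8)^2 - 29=173339 / 192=902.81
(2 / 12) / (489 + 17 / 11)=11 / 32376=0.00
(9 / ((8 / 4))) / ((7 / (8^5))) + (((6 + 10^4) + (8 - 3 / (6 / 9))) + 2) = 435073 / 14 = 31076.64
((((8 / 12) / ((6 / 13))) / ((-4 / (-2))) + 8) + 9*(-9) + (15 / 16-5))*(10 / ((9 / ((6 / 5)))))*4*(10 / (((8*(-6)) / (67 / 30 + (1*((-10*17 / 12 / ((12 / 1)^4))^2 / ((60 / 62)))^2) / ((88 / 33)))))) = 2823683080997441591542065581 / 14905658850635783275020288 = 189.44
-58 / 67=-0.87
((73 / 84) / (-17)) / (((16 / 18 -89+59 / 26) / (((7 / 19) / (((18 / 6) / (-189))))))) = -179361 / 12976202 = -0.01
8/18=4/9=0.44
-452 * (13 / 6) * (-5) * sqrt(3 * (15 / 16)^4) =550875 * sqrt(3) / 128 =7454.25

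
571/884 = 0.65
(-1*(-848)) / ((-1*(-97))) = 8.74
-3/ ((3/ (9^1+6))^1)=-15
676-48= 628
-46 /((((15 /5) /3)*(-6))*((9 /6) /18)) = 92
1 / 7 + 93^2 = 60544 / 7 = 8649.14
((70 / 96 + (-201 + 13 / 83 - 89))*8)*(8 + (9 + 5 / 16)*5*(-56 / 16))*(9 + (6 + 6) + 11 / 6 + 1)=90756219983 / 10624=8542565.89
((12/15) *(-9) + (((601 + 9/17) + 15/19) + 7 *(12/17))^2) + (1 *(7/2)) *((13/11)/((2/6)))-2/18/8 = 152354676019517/413142840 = 368769.98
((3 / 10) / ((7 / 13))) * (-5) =-39 / 14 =-2.79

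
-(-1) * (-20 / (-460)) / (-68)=-1 / 1564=-0.00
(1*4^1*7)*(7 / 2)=98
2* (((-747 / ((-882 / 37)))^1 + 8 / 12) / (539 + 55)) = 9409 / 87318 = 0.11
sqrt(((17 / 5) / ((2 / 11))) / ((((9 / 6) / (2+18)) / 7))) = 2* sqrt(3927) / 3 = 41.78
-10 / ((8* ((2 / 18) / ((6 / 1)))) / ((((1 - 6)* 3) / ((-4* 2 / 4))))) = -2025 / 4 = -506.25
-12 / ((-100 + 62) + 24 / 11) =66 / 197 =0.34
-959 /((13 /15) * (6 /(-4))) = 737.69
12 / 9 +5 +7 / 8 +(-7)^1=5 / 24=0.21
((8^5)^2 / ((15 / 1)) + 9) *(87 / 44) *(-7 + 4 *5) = 404800718543 / 220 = 1840003266.10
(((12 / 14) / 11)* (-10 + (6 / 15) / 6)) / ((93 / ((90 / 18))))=-298 / 7161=-0.04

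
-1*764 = -764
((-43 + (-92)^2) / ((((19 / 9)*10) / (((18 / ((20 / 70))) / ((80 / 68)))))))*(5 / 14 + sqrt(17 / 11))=11595717 / 1520 + 81170019*sqrt(187) / 41800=34183.39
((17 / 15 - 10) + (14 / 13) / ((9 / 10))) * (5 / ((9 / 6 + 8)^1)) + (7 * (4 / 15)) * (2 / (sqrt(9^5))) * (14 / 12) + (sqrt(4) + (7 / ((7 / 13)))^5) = 1002836518777 / 2700945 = 371290.98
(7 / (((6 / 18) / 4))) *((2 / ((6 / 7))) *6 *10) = 11760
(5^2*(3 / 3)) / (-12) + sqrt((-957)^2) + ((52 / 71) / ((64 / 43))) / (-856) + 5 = 2800313299 / 2917248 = 959.92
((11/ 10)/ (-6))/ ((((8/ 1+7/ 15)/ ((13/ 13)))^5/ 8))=-1113750/ 33038369407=-0.00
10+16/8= 12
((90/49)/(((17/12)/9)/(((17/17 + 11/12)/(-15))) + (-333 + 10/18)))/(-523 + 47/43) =400545/37977238859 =0.00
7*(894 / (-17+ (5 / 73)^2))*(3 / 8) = -50023323 / 362272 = -138.08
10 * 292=2920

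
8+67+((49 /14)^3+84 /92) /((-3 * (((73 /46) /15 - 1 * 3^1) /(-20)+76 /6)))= 13058350 /176797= 73.86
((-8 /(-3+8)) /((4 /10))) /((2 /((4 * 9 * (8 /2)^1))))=-288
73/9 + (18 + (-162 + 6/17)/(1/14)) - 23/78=-8899751/3978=-2237.24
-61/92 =-0.66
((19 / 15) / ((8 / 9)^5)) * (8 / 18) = 1.01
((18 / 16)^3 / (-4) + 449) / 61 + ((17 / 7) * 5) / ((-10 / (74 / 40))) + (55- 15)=197235541 / 4372480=45.11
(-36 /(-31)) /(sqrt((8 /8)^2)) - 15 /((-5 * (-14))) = 411 /434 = 0.95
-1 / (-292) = 1 / 292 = 0.00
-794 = -794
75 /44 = 1.70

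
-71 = -71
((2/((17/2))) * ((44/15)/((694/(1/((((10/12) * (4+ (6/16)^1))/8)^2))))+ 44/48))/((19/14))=0.16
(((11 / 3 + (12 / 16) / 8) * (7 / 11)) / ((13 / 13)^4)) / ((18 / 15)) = 12635 / 6336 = 1.99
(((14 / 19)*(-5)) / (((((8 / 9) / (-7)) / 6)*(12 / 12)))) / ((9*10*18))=0.11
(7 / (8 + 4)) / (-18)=-7 / 216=-0.03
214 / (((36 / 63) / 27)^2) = 3822147 / 8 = 477768.38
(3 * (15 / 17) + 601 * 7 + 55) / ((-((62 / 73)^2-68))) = 386347171 / 6094976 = 63.39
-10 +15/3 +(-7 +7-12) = -17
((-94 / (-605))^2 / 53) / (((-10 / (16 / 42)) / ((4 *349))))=-49340224 / 2036929125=-0.02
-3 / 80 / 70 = -3 / 5600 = -0.00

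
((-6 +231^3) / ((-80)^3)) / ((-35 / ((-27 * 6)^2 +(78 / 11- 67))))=28402456317 / 1576960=18010.89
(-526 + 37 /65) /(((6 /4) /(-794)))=54234964 /195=278128.02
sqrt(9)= 3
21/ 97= 0.22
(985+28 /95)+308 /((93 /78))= 3662453 /2945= 1243.62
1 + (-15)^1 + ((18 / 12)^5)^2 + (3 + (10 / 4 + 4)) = 54441 / 1024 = 53.17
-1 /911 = -0.00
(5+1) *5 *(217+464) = 20430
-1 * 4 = -4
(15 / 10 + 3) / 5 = 9 / 10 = 0.90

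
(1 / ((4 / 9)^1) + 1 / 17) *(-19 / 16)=-2983 / 1088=-2.74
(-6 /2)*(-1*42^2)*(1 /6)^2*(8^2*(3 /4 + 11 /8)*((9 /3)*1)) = 59976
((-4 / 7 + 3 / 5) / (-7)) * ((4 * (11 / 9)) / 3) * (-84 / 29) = 176 / 9135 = 0.02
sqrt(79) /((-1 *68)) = -sqrt(79) /68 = -0.13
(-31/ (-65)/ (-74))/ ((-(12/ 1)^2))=0.00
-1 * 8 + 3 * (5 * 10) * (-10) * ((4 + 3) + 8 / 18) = -33524 / 3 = -11174.67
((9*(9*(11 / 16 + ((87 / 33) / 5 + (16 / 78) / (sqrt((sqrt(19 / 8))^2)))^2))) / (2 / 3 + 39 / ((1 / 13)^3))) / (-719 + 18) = -37132019163 / 28004187895512400-75168*sqrt(38) / 2447918522335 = -0.00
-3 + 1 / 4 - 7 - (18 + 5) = -131 / 4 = -32.75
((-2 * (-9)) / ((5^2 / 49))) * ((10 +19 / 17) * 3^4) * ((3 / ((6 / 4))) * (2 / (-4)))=-13502538 / 425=-31770.68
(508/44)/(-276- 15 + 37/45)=-5715/143638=-0.04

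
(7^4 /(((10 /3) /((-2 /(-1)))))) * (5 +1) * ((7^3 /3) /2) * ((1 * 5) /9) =823543 /3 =274514.33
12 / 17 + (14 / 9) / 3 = 562 / 459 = 1.22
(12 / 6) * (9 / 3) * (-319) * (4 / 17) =-7656 / 17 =-450.35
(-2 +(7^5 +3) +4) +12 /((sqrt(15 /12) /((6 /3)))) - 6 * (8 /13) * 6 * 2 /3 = 48 * sqrt(5) /5 +218364 /13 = 16818.70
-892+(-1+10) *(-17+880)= 6875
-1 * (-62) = 62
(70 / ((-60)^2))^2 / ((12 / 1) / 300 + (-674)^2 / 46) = 1127 / 29437204032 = 0.00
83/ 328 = 0.25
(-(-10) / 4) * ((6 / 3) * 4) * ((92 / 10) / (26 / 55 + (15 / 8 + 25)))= 80960 / 12033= 6.73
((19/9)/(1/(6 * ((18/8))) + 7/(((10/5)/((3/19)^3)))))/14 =390963/227773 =1.72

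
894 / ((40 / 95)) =8493 / 4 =2123.25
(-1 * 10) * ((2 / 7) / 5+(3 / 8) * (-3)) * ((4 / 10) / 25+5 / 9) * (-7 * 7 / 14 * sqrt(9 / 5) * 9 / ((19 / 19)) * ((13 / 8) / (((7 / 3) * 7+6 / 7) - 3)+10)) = -13907679123 * sqrt(5) / 11920000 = -2608.94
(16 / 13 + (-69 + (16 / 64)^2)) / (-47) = 14083 / 9776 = 1.44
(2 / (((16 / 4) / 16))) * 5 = 40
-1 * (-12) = 12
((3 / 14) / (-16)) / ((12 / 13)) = -13 / 896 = -0.01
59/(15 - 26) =-59/11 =-5.36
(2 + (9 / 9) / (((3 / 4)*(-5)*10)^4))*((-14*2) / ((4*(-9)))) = 442968862 / 284765625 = 1.56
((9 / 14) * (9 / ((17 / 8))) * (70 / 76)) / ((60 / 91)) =2457 / 646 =3.80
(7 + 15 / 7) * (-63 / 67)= -576 / 67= -8.60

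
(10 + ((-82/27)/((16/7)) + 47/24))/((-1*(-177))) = 0.06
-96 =-96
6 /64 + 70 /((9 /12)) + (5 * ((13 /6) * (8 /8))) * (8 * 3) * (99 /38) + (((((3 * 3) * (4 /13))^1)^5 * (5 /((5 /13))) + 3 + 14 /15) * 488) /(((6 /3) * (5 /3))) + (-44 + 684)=406249873914659 /1302381600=311928.45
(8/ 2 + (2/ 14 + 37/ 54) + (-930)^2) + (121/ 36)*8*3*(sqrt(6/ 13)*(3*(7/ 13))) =1694*sqrt(78)/ 169 + 326934025/ 378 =864993.35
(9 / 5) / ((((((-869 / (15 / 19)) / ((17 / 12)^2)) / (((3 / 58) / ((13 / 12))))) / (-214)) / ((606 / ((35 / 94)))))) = 11890109961 / 217862645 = 54.58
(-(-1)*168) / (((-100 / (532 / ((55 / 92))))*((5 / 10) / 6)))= -24667776 / 1375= -17940.20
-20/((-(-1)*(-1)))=20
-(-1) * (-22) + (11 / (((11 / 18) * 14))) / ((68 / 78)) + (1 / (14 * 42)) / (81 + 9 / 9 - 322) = -49240817 / 2399040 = -20.53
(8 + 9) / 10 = 17 / 10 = 1.70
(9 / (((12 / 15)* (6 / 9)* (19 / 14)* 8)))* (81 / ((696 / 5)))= 127575 / 141056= 0.90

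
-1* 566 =-566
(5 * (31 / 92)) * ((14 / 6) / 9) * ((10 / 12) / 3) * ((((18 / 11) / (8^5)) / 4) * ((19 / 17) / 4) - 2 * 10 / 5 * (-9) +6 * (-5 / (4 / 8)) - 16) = -10637540448325 / 2191823732736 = -4.85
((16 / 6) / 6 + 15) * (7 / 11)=973 / 99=9.83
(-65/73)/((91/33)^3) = -179685/4231591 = -0.04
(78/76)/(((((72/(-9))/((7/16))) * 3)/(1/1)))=-91/4864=-0.02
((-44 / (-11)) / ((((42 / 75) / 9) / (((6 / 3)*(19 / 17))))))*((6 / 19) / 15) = 360 / 119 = 3.03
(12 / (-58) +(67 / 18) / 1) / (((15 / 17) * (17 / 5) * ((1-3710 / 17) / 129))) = -1341385 / 1927746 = -0.70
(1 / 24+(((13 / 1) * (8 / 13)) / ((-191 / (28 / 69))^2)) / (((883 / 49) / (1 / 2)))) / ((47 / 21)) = 357859744991 / 19221718366776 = 0.02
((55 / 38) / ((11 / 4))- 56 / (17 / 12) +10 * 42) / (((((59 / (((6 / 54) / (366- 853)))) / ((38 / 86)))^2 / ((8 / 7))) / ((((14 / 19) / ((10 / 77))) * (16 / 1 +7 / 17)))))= 2349991952 / 19852226127689805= 0.00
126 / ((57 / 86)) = 3612 / 19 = 190.11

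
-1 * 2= -2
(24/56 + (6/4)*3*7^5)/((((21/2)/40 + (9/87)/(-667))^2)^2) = 1011899159846216859110379520000/63375675030062839271709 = 15966680.58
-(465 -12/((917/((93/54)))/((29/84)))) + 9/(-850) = -11417062807/24552675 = -465.00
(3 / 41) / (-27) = -1 / 369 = -0.00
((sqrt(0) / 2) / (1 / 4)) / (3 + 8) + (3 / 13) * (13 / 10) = 3 / 10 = 0.30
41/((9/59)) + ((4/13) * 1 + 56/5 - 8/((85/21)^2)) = 236519539/845325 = 279.80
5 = 5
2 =2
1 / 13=0.08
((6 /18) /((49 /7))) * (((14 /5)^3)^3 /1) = 2951578112 /5859375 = 503.74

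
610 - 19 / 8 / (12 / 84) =4747 / 8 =593.38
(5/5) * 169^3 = 4826809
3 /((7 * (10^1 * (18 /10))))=1 /42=0.02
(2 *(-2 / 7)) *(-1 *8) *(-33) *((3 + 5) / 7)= -8448 / 49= -172.41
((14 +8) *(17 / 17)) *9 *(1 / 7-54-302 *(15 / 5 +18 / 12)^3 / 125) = -94946247 / 1750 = -54255.00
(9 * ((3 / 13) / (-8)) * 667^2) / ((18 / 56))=-9342669 / 26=-359333.42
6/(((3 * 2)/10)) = 10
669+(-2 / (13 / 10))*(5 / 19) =668.60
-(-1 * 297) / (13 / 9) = 2673 / 13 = 205.62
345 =345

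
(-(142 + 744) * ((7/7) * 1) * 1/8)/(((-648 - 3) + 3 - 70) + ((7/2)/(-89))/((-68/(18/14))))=1340518/8690663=0.15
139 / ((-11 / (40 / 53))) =-5560 / 583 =-9.54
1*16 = 16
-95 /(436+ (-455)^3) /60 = 0.00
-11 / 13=-0.85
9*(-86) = -774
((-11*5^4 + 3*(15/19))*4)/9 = -522320/171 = -3054.50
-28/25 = -1.12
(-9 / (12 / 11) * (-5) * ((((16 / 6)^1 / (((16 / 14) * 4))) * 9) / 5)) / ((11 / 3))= 189 / 16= 11.81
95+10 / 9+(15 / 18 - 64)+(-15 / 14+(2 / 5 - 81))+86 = 11741 / 315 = 37.27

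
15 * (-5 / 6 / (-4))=25 / 8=3.12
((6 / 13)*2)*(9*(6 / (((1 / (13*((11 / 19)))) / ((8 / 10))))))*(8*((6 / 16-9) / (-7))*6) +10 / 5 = 11805298 / 665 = 17752.33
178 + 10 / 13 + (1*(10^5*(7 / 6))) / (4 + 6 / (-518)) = 1185652076 / 40287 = 29430.14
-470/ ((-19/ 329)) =154630/ 19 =8138.42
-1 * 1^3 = -1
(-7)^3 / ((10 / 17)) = -5831 / 10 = -583.10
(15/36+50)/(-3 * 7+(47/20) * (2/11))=-33275/13578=-2.45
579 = 579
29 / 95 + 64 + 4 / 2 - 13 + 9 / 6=10413 / 190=54.81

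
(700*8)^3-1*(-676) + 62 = 175616000738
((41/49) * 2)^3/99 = 551368/11647251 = 0.05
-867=-867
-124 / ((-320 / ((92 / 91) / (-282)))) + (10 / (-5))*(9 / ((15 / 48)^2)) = -473005549 / 2566200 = -184.32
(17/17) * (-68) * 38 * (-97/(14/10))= 1253240/7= 179034.29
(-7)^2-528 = -479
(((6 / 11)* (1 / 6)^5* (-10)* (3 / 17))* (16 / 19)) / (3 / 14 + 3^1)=-0.00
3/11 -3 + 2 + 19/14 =97/154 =0.63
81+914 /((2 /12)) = 5565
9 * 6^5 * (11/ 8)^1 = 96228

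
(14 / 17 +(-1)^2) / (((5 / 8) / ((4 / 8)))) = 1.46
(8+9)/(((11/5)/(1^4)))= 85/11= 7.73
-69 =-69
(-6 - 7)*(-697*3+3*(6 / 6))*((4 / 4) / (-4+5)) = 27144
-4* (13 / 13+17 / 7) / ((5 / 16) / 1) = -1536 / 35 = -43.89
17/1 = 17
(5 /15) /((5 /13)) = 13 /15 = 0.87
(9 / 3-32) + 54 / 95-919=-90006 / 95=-947.43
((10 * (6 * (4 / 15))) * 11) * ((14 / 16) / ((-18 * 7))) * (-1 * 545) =5995 / 9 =666.11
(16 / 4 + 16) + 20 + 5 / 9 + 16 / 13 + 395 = 51104 / 117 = 436.79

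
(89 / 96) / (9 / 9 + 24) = 89 / 2400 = 0.04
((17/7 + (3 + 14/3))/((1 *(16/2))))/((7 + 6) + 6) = 53/798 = 0.07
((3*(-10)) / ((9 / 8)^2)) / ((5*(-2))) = 64 / 27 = 2.37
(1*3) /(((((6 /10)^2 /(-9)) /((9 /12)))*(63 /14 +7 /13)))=-2925 /262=-11.16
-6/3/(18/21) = -7/3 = -2.33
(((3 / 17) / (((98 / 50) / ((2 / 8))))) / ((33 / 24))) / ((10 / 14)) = 30 / 1309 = 0.02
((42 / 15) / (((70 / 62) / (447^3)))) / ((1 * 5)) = 5537506626 / 125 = 44300053.01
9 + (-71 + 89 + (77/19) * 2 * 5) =1283/19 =67.53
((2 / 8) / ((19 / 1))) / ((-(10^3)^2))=-1 / 76000000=-0.00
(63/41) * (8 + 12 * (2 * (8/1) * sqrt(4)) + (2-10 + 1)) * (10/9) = 26950/41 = 657.32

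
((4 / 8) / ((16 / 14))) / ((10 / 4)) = 7 / 40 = 0.18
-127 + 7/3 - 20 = -144.67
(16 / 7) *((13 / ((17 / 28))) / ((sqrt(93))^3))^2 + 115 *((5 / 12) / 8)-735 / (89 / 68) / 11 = -328157388653461 / 7282480971744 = -45.06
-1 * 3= -3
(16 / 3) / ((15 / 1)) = 16 / 45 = 0.36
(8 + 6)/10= 7/5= 1.40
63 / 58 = 1.09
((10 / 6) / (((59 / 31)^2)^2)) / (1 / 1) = 4617605 / 36352083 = 0.13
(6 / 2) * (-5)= -15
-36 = -36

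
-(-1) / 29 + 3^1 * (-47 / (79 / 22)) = -89879 / 2291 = -39.23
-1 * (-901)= 901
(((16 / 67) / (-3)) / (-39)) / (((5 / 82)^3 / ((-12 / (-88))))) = 4410944 / 3592875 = 1.23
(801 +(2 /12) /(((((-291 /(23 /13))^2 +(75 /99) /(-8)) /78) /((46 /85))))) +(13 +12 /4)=262371229063883 /321139713035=817.00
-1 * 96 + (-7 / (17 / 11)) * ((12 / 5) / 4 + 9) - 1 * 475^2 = -19189981 / 85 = -225764.48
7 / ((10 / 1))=7 / 10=0.70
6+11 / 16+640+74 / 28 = 72725 / 112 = 649.33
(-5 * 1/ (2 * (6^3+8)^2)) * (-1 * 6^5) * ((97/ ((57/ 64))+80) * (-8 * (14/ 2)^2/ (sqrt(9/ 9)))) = -545130/ 19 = -28691.05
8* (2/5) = 16/5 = 3.20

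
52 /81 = 0.64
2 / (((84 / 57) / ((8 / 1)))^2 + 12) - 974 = -16922310 / 17377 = -973.83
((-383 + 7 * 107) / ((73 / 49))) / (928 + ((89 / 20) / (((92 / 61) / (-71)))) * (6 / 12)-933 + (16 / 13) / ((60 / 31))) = -2573887680 / 1143124301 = -2.25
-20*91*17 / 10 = -3094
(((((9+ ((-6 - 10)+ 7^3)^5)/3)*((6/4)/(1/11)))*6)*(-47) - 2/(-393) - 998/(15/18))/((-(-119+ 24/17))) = -49315868784421.73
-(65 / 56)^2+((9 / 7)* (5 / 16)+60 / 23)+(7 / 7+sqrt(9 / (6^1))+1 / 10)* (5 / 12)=5* sqrt(6) / 24+459071 / 216384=2.63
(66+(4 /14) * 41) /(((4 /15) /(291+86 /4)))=637500 /7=91071.43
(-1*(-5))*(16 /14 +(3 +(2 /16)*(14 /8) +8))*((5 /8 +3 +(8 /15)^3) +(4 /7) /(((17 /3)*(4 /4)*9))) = 11233416727 /47980800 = 234.12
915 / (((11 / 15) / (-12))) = -164700 / 11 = -14972.73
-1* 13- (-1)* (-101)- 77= -191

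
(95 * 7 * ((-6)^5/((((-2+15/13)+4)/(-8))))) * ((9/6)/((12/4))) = 268894080/41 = 6558392.20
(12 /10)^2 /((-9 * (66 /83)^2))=-6889 /27225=-0.25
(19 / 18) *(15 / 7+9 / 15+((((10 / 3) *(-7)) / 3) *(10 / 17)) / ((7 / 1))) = 106286 / 48195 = 2.21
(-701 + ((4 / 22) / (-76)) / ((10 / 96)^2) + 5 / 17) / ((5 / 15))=-186779352 / 88825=-2102.78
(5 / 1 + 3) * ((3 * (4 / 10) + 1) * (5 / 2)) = 44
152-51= 101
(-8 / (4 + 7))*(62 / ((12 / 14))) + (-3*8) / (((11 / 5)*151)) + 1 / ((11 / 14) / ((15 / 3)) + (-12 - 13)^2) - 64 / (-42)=-26027061950 / 508809147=-51.15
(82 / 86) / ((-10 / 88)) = -1804 / 215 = -8.39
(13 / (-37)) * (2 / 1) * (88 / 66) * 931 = -96824 / 111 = -872.29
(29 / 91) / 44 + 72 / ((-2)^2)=72101 / 4004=18.01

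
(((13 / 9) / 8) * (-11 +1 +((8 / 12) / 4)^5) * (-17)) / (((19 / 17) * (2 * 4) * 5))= 292140563 / 425502720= 0.69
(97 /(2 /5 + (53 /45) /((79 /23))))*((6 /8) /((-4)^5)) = -1034505 /10817536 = -0.10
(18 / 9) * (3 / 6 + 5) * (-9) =-99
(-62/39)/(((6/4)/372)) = -15376/39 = -394.26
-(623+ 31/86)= -53609/86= -623.36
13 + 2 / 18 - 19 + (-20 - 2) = -251 / 9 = -27.89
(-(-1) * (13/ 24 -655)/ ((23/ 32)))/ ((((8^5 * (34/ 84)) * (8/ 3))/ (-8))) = 329847/ 1601536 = 0.21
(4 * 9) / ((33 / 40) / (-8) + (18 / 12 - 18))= -3840 / 1771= -2.17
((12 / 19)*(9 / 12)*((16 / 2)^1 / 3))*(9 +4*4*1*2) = 51.79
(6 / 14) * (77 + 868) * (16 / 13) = 6480 / 13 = 498.46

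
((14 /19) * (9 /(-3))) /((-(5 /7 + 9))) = 147 /646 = 0.23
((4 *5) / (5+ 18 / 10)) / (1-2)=-50 / 17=-2.94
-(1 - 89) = 88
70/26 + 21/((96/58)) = 3199/208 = 15.38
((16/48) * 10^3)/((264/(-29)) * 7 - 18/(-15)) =-72500/13599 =-5.33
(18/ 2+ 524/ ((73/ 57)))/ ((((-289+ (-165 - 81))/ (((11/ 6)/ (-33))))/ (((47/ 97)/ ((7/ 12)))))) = 0.04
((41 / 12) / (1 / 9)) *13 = 1599 / 4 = 399.75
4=4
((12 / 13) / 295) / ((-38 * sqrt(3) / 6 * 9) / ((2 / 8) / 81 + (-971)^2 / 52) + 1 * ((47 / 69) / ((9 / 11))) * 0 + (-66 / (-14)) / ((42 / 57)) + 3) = 4515172169258016 * sqrt(3) / 40540185826327543449655 + 175473507188915984216 / 527022415742258064845515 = 0.00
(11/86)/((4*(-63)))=-11/21672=-0.00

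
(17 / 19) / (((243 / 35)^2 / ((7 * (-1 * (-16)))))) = 2332400 / 1121931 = 2.08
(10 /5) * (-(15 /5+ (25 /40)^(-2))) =-278 /25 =-11.12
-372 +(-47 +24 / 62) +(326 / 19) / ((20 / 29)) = -393.73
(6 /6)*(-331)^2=109561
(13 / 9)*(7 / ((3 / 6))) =182 / 9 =20.22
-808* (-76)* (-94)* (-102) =588779904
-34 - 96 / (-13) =-346 / 13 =-26.62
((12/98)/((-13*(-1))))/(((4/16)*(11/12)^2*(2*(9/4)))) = 768/77077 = 0.01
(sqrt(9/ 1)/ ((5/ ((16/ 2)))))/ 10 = 12/ 25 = 0.48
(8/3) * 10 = 80/3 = 26.67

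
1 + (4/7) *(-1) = 3/7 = 0.43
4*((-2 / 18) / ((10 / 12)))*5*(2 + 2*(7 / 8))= -10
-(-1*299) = 299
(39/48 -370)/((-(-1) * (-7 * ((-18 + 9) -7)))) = -5907/1792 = -3.30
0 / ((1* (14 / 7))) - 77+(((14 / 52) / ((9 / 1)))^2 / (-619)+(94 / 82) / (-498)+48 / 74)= -325848605335105 / 4267622901204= -76.35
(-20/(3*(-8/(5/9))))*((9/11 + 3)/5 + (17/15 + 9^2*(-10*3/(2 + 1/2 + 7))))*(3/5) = -795953/11286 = -70.53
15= 15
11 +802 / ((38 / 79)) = 31888 / 19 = 1678.32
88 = 88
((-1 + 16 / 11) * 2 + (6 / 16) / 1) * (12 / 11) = 1.40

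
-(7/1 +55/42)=-349/42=-8.31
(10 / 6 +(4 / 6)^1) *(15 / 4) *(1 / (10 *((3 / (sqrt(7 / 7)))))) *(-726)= -847 / 4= -211.75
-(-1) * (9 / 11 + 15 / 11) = 24 / 11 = 2.18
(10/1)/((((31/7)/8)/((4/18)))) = 1120/279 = 4.01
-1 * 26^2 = -676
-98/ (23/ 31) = -3038/ 23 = -132.09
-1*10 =-10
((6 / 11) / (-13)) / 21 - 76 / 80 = -19059 / 20020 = -0.95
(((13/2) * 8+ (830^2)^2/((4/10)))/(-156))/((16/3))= -296614506263/208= -1426031280.11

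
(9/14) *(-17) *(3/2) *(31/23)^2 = -441099/14812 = -29.78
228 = 228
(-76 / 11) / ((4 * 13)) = -19 / 143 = -0.13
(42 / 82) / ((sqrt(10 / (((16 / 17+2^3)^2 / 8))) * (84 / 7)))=133 * sqrt(5) / 6970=0.04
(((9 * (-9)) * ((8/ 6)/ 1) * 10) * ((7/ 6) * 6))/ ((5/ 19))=-28728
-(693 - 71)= -622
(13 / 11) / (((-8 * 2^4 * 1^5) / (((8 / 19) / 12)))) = -0.00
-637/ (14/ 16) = -728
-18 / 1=-18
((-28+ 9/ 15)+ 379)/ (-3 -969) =-293/ 810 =-0.36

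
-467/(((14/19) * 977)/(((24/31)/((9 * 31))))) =-35492/19716837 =-0.00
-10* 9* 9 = -810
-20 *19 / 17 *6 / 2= -1140 / 17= -67.06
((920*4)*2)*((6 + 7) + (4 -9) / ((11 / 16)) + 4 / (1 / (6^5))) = 2518643520 / 11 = 228967592.73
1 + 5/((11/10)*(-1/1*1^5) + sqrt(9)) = 3.63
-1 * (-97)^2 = -9409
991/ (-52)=-991/ 52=-19.06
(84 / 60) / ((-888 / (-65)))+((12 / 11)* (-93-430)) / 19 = -5554069 / 185592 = -29.93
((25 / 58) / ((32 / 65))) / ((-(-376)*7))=1625 / 4884992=0.00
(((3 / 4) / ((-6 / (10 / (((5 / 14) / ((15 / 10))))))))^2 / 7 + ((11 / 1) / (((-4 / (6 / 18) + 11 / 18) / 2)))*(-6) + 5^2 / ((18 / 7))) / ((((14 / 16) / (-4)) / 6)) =-2981516 / 4305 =-692.57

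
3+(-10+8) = 1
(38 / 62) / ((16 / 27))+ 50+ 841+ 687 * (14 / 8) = 1038765 / 496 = 2094.28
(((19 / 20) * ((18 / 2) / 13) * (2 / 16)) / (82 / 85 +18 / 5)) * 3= 8721 / 161408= 0.05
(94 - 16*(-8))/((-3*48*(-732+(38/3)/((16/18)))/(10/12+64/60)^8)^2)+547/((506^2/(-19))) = -376664374832240950884979787/9418371312240000000000000000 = -0.04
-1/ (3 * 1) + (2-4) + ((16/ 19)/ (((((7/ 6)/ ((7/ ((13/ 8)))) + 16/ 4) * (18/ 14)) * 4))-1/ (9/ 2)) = -2.52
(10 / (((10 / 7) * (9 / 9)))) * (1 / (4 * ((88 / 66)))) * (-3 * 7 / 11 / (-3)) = 147 / 176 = 0.84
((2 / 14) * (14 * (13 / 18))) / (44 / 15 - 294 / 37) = -185 / 642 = -0.29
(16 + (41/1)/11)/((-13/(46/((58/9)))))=-44919/4147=-10.83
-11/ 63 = -0.17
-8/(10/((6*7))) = -168/5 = -33.60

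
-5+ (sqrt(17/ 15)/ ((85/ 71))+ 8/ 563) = -2807/ 563+ 71 *sqrt(255)/ 1275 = -4.10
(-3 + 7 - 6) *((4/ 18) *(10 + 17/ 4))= -19/ 3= -6.33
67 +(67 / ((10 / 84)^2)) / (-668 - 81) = 162341 / 2675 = 60.69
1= 1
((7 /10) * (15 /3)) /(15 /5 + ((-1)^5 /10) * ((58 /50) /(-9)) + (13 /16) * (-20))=-15750 /59567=-0.26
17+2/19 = 17.11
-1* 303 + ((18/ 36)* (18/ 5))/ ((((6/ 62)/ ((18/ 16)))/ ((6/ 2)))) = -9609/ 40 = -240.22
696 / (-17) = -696 / 17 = -40.94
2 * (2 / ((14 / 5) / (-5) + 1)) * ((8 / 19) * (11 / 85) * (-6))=-2.97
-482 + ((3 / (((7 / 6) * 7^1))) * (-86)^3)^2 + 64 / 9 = 54593828839.59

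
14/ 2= 7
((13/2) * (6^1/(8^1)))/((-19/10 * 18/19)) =-65/24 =-2.71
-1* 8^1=-8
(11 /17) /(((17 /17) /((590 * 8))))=51920 /17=3054.12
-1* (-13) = 13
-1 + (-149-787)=-937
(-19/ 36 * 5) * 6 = -95/ 6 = -15.83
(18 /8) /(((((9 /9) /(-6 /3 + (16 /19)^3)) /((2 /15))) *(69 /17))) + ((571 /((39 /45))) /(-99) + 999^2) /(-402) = -168862089350018 /68016141765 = -2482.68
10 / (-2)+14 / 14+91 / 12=43 / 12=3.58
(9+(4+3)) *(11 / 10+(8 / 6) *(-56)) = -17656 / 15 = -1177.07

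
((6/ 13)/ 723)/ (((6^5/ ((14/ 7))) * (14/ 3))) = 1/ 28422576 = 0.00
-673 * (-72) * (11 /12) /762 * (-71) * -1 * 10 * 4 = 21024520 /127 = 165547.40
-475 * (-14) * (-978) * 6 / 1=-39022200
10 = 10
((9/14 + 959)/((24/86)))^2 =333743067025/28224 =11824796.88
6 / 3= 2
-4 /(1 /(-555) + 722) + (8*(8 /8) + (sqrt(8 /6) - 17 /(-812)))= 9.17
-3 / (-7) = 0.43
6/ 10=3/ 5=0.60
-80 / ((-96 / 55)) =275 / 6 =45.83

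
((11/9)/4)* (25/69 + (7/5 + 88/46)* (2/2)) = 3487/3105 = 1.12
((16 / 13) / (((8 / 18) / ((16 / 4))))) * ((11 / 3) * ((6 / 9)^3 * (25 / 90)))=3520 / 1053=3.34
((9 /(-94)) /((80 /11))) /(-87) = 33 /218080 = 0.00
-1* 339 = -339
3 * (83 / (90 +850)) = 249 / 940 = 0.26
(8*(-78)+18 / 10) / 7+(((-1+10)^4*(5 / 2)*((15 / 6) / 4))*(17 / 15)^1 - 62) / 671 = -71.66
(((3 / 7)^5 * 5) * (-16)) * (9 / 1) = -174960 / 16807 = -10.41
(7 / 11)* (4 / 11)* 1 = 28 / 121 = 0.23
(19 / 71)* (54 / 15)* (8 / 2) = 1368 / 355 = 3.85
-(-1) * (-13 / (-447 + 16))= 13 / 431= 0.03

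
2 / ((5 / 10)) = 4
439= 439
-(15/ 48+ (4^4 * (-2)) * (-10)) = -81925/ 16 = -5120.31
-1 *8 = -8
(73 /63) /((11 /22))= 146 /63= 2.32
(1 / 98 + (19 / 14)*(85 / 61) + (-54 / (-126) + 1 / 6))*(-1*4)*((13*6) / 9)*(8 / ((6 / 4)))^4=-152580653056 / 2178981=-70023.86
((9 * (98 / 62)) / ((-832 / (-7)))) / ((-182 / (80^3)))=-1764000 / 5239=-336.71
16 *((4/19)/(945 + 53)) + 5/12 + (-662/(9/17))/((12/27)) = -320049733/113772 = -2813.08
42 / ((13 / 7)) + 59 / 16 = 5471 / 208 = 26.30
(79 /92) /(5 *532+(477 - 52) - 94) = 79 /275172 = 0.00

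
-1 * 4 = -4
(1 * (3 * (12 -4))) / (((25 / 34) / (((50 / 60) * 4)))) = 544 / 5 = 108.80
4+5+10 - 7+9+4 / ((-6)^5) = 40823 / 1944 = 21.00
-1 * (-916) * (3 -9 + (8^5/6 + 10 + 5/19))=5006486.39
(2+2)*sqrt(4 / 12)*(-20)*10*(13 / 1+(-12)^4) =-16599200*sqrt(3) / 3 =-9583552.59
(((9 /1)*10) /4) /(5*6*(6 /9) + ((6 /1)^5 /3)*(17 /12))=45 /7384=0.01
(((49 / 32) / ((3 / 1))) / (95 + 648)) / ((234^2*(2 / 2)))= 49 / 3905635968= 0.00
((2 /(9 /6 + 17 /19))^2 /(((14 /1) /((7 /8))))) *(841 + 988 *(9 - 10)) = -1083 /169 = -6.41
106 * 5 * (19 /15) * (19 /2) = 19133 /3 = 6377.67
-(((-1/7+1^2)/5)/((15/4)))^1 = -8/175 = -0.05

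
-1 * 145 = -145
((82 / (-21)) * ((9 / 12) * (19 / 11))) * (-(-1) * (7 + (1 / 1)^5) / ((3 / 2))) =-6232 / 231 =-26.98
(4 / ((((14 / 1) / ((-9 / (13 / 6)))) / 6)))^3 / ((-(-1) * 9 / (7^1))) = -30233088 / 107653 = -280.84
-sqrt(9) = -3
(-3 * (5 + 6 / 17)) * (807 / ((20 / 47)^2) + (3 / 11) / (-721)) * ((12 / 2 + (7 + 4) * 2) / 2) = -3859755641469 / 3852200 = -1001961.38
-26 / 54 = -13 / 27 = -0.48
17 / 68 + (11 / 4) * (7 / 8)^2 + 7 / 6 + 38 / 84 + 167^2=149952631 / 5376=27892.97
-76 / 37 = -2.05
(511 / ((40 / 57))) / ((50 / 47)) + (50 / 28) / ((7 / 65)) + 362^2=12911016481 / 98000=131745.07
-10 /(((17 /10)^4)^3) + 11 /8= 6328844609527371 /4660977897838088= 1.36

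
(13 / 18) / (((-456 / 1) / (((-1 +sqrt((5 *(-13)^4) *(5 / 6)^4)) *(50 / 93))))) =325 / 381672- 1373125 *sqrt(5) / 13740192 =-0.22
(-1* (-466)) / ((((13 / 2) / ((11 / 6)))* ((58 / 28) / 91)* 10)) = 577.41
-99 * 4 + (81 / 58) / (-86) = -1975329 / 4988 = -396.02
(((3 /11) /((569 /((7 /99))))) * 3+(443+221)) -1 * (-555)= 83926938 /68849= 1219.00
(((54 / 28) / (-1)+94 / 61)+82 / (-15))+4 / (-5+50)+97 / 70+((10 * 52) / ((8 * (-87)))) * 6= -987689 / 111447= -8.86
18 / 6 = 3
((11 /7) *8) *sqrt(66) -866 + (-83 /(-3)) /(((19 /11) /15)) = -11889 /19 + 88 *sqrt(66) /7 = -523.61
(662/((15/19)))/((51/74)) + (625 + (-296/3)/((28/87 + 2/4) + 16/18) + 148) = 1319849921/683145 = 1932.02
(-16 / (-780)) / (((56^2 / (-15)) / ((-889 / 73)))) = 127 / 106288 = 0.00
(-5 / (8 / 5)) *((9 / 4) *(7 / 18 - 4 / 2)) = 725 / 64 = 11.33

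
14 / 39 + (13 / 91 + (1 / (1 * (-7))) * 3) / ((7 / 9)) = -16 / 1911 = -0.01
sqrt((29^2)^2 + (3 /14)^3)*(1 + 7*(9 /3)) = 11*sqrt(27170907274) /98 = 18502.00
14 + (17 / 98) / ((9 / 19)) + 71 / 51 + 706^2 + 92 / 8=3736979048 / 7497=498463.26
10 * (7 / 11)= 70 / 11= 6.36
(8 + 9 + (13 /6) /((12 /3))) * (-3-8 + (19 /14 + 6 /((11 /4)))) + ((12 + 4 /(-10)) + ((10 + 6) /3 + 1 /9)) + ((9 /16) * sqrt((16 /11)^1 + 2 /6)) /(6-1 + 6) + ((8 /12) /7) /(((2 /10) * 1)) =-6284591 /55440 + 3 * sqrt(1947) /1936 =-113.29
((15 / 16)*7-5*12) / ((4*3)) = -4.45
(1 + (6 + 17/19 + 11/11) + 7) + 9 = 24.89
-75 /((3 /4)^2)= -400 /3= -133.33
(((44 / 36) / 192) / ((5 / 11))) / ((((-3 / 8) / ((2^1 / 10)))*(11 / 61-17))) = 7381 / 16621200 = 0.00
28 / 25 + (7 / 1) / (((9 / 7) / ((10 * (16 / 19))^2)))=31450972 / 81225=387.21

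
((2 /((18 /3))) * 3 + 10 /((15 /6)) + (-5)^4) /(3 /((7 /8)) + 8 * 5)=2205 /152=14.51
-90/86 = -45/43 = -1.05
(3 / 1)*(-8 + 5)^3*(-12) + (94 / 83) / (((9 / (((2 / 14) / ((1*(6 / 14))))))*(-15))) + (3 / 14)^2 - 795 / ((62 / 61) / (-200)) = 32149659424721 / 204244740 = 157407.53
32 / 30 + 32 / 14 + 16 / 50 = 1928 / 525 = 3.67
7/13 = 0.54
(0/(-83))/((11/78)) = 0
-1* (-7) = 7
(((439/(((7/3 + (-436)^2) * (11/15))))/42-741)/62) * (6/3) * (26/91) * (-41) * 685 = 365546704281765/1905811831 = 191806.29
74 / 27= 2.74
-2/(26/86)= -86/13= -6.62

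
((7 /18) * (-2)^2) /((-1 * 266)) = -1 /171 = -0.01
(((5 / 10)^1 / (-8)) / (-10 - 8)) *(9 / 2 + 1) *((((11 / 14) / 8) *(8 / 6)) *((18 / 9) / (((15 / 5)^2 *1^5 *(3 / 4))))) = 121 / 163296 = 0.00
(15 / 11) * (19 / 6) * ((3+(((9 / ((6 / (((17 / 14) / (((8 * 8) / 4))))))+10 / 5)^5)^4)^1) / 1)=31968598406831989281128427938361398336579199857386403113082255 / 2333366512618043974040885166198881751571824097122844672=13700633.07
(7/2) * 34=119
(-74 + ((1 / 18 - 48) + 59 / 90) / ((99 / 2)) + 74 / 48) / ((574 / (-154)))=19.70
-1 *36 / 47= -36 / 47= -0.77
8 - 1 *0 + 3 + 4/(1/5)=31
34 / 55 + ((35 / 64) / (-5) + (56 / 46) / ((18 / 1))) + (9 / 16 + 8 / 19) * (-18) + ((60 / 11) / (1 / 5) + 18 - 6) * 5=2481373643 / 13844160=179.24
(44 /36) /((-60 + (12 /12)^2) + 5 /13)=-143 /6858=-0.02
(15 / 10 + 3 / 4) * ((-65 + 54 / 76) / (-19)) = 21987 / 2888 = 7.61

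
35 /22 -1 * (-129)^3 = 47227193 /22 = 2146690.59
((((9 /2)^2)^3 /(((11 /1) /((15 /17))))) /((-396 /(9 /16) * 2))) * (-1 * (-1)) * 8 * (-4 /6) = 2657205 /1053184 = 2.52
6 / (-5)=-6 / 5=-1.20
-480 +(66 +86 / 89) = -36760 / 89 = -413.03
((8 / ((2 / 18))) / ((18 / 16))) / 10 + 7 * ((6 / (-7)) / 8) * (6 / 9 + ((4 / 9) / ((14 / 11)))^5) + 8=45970009079 / 3308121810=13.90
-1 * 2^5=-32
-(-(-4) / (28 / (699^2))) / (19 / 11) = -5374611 / 133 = -40410.61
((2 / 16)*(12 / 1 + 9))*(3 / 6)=21 / 16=1.31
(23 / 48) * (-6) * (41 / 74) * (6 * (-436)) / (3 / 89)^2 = 814175827 / 222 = 3667458.68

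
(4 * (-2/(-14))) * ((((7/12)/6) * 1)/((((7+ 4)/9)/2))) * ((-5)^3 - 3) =-128/11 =-11.64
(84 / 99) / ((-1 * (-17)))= 28 / 561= 0.05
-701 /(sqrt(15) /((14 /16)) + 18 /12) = -118.29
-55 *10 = -550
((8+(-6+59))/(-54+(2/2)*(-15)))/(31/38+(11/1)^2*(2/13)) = -30134/662331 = -0.05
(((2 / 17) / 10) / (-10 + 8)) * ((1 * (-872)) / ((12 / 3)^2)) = 0.32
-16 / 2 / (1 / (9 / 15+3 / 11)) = -384 / 55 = -6.98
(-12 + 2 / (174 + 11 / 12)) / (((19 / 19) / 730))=-8751.65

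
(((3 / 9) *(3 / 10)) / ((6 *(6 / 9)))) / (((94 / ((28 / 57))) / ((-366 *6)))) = -1281 / 4465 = -0.29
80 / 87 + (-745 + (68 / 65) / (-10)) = -21041833 / 28275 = -744.19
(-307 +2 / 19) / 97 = -5831 / 1843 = -3.16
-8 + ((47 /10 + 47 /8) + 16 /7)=1361 /280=4.86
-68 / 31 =-2.19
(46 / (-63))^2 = 2116 / 3969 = 0.53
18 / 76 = 9 / 38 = 0.24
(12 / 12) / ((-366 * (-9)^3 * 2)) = 1 / 533628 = 0.00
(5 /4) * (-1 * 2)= -5 /2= -2.50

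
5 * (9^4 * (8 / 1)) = 262440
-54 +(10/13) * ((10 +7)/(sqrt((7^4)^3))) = -82589428/1529437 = -54.00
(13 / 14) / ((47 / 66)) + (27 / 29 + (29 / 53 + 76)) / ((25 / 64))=2523917029 / 12641825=199.65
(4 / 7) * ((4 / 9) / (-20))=-4 / 315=-0.01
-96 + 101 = 5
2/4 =1/2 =0.50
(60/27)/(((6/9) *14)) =5/21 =0.24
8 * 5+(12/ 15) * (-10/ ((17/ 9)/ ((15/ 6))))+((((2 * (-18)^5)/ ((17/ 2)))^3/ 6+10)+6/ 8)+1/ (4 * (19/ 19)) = -71964166575759358065/ 4913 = -14647703353502820.69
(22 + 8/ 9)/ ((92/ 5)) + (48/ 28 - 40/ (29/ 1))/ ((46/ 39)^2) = 2869961/ 1932966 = 1.48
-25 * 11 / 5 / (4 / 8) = -110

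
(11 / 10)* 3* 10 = 33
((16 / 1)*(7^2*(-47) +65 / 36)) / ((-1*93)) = 331372 / 837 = 395.90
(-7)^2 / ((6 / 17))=833 / 6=138.83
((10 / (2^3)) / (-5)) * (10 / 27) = -5 / 54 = -0.09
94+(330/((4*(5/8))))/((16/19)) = 1003/4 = 250.75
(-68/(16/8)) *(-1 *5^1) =170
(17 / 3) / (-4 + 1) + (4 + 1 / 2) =47 / 18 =2.61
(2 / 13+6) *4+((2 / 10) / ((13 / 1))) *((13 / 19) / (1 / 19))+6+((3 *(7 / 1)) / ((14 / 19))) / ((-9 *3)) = 34819 / 1170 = 29.76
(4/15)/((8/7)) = 7/30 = 0.23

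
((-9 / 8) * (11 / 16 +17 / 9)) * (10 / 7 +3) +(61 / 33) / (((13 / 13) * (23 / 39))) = -314175 / 32384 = -9.70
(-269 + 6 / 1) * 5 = -1315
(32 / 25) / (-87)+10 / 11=21398 / 23925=0.89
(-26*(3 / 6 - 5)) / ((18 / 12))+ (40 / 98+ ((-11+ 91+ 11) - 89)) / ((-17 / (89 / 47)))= 77.73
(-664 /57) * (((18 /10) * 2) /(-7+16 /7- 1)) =3486 /475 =7.34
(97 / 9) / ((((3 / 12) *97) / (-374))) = -166.22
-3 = -3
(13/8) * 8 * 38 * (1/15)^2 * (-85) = -8398/45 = -186.62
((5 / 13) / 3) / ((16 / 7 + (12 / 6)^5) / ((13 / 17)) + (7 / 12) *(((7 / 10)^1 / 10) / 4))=56000 / 19588459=0.00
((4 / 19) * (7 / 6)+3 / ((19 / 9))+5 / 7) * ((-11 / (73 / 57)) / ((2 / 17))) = -88825 / 511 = -173.83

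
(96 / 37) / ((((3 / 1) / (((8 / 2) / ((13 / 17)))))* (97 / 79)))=171904 / 46657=3.68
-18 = -18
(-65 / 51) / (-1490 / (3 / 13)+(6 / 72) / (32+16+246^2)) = 15746640 / 79772478223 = 0.00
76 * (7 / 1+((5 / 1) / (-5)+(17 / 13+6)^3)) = 66162332 / 2197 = 30114.85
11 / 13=0.85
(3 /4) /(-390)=-1 /520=-0.00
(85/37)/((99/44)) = 340/333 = 1.02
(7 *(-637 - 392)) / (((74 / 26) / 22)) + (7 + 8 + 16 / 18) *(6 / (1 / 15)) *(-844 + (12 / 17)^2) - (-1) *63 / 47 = -634185990595 / 502571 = -1261883.38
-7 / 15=-0.47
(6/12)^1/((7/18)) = 9/7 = 1.29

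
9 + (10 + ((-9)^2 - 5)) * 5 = 439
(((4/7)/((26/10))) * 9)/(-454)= -90/20657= -0.00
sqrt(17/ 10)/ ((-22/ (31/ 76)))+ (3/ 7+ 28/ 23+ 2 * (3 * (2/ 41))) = 12797/ 6601 - 31 * sqrt(170)/ 16720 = 1.91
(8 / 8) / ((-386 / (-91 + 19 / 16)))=1437 / 6176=0.23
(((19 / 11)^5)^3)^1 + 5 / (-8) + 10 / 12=364367934957842237431 / 100253956065975624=3634.45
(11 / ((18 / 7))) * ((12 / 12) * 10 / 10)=77 / 18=4.28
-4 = -4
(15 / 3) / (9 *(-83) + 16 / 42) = -105 / 15679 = -0.01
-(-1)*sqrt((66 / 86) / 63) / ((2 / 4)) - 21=-21 + 2*sqrt(9933) / 903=-20.78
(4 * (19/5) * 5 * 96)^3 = 388377870336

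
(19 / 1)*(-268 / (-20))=1273 / 5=254.60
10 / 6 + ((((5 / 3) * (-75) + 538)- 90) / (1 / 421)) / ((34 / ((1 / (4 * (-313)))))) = -11477 / 7512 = -1.53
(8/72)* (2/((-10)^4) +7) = 3889/5000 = 0.78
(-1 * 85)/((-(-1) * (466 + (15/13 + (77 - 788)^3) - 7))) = 1105/4672524621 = 0.00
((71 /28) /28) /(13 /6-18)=-213 /37240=-0.01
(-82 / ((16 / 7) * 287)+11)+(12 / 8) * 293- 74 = 3011 / 8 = 376.38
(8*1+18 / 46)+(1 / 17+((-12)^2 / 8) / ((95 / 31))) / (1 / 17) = 238698 / 2185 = 109.24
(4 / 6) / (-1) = -2 / 3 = -0.67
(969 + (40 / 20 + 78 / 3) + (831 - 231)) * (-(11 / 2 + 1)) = -20761 / 2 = -10380.50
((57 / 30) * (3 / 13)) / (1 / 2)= 57 / 65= 0.88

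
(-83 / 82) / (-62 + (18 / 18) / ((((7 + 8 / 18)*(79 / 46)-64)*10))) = 0.02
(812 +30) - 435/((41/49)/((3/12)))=116773/164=712.03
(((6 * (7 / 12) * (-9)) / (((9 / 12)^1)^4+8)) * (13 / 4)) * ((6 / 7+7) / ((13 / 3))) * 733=-34832160 / 2129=-16360.81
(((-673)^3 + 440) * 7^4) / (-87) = 731874685577 / 87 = 8412352707.78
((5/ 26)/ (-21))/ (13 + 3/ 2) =-0.00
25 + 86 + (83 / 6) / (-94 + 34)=39877 / 360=110.77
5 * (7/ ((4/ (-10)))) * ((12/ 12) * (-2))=175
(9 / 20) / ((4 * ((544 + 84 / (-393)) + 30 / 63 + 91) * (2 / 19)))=470421 / 279617120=0.00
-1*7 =-7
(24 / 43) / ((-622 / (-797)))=9564 / 13373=0.72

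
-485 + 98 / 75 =-36277 / 75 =-483.69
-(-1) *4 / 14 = 2 / 7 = 0.29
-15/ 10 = -3/ 2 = -1.50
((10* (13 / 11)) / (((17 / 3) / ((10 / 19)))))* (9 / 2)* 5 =87750 / 3553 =24.70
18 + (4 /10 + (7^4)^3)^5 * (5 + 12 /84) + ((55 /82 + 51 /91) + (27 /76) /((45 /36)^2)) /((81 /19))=2612683855609869094770956000000000000000000000000000.00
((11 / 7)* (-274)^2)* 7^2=5780852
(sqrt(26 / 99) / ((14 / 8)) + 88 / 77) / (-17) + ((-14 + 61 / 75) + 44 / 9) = -223973 / 26775 - 4* sqrt(286) / 3927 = -8.38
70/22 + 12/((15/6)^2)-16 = -2997/275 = -10.90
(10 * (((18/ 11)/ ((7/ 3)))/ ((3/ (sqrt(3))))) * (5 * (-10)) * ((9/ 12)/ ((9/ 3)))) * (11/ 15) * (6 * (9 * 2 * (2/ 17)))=-32400 * sqrt(3)/ 119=-471.58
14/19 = 0.74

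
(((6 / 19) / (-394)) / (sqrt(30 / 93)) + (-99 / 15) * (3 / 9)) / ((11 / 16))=-16 / 5 - 24 * sqrt(310) / 205865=-3.20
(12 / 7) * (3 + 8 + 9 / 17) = 336 / 17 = 19.76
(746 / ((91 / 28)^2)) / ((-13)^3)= -11936 / 371293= -0.03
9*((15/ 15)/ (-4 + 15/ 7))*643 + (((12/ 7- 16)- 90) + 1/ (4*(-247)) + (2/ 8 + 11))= -11097115/ 3458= -3209.11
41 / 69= 0.59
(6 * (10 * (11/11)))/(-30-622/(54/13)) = -1620/4853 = -0.33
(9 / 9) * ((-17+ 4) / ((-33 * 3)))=13 / 99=0.13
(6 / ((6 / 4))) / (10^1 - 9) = 4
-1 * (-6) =6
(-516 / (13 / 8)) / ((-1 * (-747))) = -1376 / 3237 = -0.43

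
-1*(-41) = 41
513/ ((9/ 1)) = 57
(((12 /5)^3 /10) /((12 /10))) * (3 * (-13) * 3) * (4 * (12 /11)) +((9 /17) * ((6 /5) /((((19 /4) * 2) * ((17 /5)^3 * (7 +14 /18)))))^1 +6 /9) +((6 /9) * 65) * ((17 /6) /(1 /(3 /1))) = -3347247480147 /15273902875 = -219.15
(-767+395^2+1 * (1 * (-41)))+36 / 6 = 155223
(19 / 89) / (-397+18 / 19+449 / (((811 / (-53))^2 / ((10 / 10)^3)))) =-237437281 / 438359438194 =-0.00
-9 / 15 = -3 / 5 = -0.60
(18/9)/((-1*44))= -1/22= -0.05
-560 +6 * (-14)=-644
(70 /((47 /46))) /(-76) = -805 /893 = -0.90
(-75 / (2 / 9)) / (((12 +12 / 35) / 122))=-53375 / 16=-3335.94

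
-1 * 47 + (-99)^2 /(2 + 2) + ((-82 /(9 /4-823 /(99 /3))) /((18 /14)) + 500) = 104443829 /35940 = 2906.06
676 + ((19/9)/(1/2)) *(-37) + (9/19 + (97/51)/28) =42351917/81396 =520.32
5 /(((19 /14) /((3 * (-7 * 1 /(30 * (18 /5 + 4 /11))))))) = -2695 /4142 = -0.65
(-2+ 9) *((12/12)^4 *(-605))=-4235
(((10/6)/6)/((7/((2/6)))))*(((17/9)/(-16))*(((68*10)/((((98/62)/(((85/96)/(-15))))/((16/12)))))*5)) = 19037875/72013536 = 0.26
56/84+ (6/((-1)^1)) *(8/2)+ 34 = 32/3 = 10.67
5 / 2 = 2.50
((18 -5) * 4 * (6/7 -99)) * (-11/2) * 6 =1178892/7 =168413.14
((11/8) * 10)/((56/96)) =165/7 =23.57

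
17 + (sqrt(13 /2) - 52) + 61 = 28.55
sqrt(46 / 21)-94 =-94 + sqrt(966) / 21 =-92.52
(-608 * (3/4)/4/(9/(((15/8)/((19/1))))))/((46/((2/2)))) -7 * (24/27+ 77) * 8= -7223149/1656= -4361.80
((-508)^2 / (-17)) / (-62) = 129032 / 527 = 244.84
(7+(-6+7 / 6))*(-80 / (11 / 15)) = -2600 / 11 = -236.36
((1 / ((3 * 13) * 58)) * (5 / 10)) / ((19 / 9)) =3 / 28652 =0.00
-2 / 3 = -0.67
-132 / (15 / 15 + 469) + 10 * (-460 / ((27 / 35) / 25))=-945876782 / 6345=-149074.35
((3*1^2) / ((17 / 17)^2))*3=9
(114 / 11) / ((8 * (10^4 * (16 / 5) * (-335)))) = -57 / 471680000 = -0.00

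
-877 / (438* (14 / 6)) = -877 / 1022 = -0.86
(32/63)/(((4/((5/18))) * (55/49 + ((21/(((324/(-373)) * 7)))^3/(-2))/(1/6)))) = 725760/2565955453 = 0.00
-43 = -43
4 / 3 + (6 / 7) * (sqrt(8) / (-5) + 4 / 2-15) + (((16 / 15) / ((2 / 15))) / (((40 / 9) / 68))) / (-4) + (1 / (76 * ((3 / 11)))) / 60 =-3869539 / 95760-12 * sqrt(2) / 35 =-40.89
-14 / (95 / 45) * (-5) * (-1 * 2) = -1260 / 19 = -66.32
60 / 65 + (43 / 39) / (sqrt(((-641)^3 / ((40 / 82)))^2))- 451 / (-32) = 202372131524221 / 13476357724128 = 15.02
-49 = -49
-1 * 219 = -219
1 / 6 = 0.17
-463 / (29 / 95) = -43985 / 29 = -1516.72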